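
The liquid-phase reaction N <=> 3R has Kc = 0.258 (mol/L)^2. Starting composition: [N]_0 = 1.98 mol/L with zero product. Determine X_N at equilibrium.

Let X = conversion of N; extent ξ = 1.98·X mol/L.
Concentrations: [N] = 1.98 − 1.98X; [R] = 5.94X.
Kc = [R]^3 / ([N]).
Setting equal to 0.258 and solving for X on (0,1) gives X = 0.129.

X = 0.129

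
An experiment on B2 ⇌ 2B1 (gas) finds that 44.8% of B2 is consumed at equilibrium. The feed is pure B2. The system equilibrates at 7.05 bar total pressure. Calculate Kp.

Kp = 7.08 bar

Take 1 mol B2 as basis and let X be its fractional conversion, so ξ = X.
Moles: n_B2 = 1 − X; n_B1 = 2X.
n_T = Σnᵢ = 1 + X.
At X = 0.448: n_B2 = 0.552, n_B1 = 0.896, n_T = 1.45.
p_i = (n_i/n_T)·P. Kp = p_B1^2 / (p_B2) = 7.08 bar.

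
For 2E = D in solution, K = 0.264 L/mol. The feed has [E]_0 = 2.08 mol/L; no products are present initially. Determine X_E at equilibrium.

Let X = conversion of E; extent ξ = 2.08X/2 mol/L.
Concentrations: [E] = 2.08 − 2.08X; [D] = 1.04X.
K = [D] / ([E]^2).
Solving K = 0.264 for X ∈ (0,1): X = 0.398.

X = 0.398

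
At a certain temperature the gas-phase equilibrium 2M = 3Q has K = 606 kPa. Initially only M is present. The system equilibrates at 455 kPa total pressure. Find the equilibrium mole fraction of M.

Let X = conversion of M (basis 1 mol M); extent of reaction ξ = 0.5X.
Mole table: n_M = 1 − X; n_Q = 1.5X.
n_T = Σnᵢ = 1 + 0.5X.
Mole fractions y_i = n_i/n_T; K = p_Q^3 / (p_M^2) with p_i = y_i·P.
This yields a degree-3 equation in X; solving on (0,1), X = 0.499.
Then n_M = 0.501, n_T = 1.25, so y_M = 0.401.

y_M = 0.401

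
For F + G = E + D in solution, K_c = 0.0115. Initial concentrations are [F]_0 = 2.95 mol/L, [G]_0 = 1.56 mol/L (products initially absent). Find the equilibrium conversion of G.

Let X = conversion of G; extent ξ = 1.56·X mol/L.
Concentrations: [F] = 2.95 − 1.56X; [G] = 1.56 − 1.56X; [E] = 1.56X; [D] = 1.56X.
K_c = [E] [D] / ([F] [G]).
Solving K_c = 0.0115 for X ∈ (0,1): X = 0.132.

X = 0.132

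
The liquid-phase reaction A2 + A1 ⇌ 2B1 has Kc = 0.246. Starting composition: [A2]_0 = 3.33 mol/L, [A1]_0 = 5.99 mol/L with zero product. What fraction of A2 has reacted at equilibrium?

X = 0.264

Let X = conversion of A2; extent ξ = 3.33·X mol/L.
Concentrations: [A2] = 3.33 − 3.33X; [A1] = 5.99 − 3.33X; [B1] = 6.66X.
Kc = [B1]^2 / ([A2] [A1]).
This equals 0.246 at X = 0.264 (the root in 0 < X < 1).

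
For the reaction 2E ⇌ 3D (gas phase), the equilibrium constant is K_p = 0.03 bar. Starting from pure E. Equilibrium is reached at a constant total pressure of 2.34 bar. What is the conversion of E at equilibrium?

X = 0.144

Let X = conversion of E (basis 1 mol E); extent of reaction ξ = 0.5X.
Species balance: n_E = 1 − X; n_D = 1.5X.
Summing: n_T = 1 + 0.5X.
With p_i = (n_i/n_T)P, K_p = p_D^3 / (p_E^2).
Substituting and setting equal to 0.03 bar gives a polynomial in X; the root in (0,1) is X = 0.144.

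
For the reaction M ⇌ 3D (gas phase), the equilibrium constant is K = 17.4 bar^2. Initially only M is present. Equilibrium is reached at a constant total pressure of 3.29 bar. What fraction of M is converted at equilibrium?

X = 0.492

Let X = conversion of M (basis 1 mol M); extent of reaction ξ = X.
Moles: n_M = 1 − X; n_D = 3X.
Summing: n_T = 1 + 2X.
With p_i = (n_i/n_T)P, K = p_D^3 / (p_M).
Equating to 17.4 bar^2 and solving on 0 < X < 1: X = 0.492.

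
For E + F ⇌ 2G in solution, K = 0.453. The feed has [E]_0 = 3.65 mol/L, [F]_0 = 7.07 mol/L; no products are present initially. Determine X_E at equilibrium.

Let X = conversion of E; extent ξ = 3.65·X mol/L.
Concentrations: [E] = 3.65 − 3.65X; [F] = 7.07 − 3.65X; [G] = 7.3X.
K = [G]^2 / ([E] [F]).
This equals 0.453 at X = 0.344 (the root in 0 < X < 1).

X = 0.344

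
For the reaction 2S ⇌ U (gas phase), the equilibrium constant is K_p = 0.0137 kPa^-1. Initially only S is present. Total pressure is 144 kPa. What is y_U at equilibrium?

Let X = conversion of S (basis 1 mol S); extent of reaction ξ = 0.5X.
Moles: n_S = 1 − X; n_U = 0.5X.
n_T = Σnᵢ = 1 − 0.5X.
y_i = n_i/n_T, p_i = y_i·P. K_p = p_U / (p_S^2).
This yields a degree-2 equation in X; solving on (0,1), X = 0.665.
Then n_U = 0.332, n_T = 0.668, so y_U = 0.498.

y_U = 0.498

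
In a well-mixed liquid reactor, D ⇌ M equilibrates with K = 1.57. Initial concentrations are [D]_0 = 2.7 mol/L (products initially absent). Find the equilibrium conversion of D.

X = 0.611

Let X = conversion of D; extent ξ = 2.7·X mol/L.
Concentrations: [D] = 2.7 − 2.7X; [M] = 2.7X.
K = [M] / ([D]).
Solving K = 1.57 for X ∈ (0,1): X = 0.611.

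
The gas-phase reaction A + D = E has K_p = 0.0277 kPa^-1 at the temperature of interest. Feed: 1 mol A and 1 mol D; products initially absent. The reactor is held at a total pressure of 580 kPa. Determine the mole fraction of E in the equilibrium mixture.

y_E = 0.610

Basis: 1 mol A initially; let X = conversion of A. Extent ξ = X.
Mole table: n_A = 1 − X; n_D = 1 − X; n_E = X.
Summing: n_T = 2 − X.
Mole fractions y_i = n_i/n_T; K_p = p_E / (p_A p_D) with p_i = y_i·P.
Substituting and setting equal to 0.0277 kPa^-1 gives a polynomial in X; the root in (0,1) is X = 0.758.
Then n_E = 0.758, n_T = 1.24, so y_E = 0.610.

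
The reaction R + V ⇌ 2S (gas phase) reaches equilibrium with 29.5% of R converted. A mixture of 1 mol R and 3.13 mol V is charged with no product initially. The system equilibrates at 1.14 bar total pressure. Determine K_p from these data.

Let X = conversion of R (basis 1 mol R); extent of reaction ξ = X.
Moles: n_R = 1 − X; n_V = 3.13 − X; n_S = 2X.
Total moles n_T = 4.13 (Δν = 0, constant).
At X = 0.295: n_R = 0.705, n_V = 2.83, n_S = 0.59, n_T = 4.13.
p_i = (n_i/n_T)·P. K_p = p_S^2 / (p_R p_V) = 0.174.

K_p = 0.174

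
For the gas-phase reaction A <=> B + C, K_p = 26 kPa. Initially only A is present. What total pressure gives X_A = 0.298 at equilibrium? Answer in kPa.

Let X = conversion of A (basis 1 mol A); extent of reaction ξ = X.
At extent ξ: n_A = 1 − X; n_B = X; n_C = X.
n_T = Σnᵢ = 1 + X.
K_p = p_B p_C / (p_A) with p_i = (n_i/n_T)·P.
At X = 0.298: the mole-fraction product g(X) = Π y_i^ν_i = 0.09746. Since K_p = g(X)·P^{1}, P = (K_p/g)^(1/1) = (26/0.09746)^(1/1) = 267 kPa.

P = 267 kPa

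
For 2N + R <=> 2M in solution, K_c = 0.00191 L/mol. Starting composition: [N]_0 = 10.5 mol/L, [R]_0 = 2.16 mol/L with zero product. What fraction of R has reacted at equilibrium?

X = 0.137

Let X = conversion of R; extent ξ = 2.16·X mol/L.
Concentrations: [N] = 10.5 − 4.32X; [R] = 2.16 − 2.16X; [M] = 4.32X.
K_c = [M]^2 / ([N]^2 [R]).
Solving K_c = 0.00191 for X ∈ (0,1): X = 0.137.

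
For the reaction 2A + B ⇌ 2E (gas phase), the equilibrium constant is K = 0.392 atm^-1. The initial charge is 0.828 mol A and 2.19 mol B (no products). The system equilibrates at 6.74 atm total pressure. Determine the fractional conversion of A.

Take 0.828 mol A as basis and let X be its fractional conversion, so ξ = 0.414X.
At extent ξ: n_A = 0.828 − 0.828X; n_B = 2.19 − 0.414X; n_E = 0.828X.
Total moles n_T = 3.02 − 0.414X.
y_i = n_i/n_T, p_i = y_i·P. K = p_E^2 / (p_A^2 p_B).
This yields a degree-3 equation in X; solving on (0,1), X = 0.577.

X = 0.577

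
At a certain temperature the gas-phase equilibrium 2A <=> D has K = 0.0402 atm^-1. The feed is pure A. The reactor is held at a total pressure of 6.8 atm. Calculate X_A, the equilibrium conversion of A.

Let X = conversion of A (basis 1 mol A); extent of reaction ξ = 0.5X.
At extent ξ: n_A = 1 − X; n_D = 0.5X.
n_T = Σnᵢ = 1 − 0.5X.
With p_i = (n_i/n_T)P, K = p_D / (p_A^2).
Setting this equal to 0.0402 atm^-1 and taking the physical root (0 < X < 1) gives X = 0.309.

X = 0.309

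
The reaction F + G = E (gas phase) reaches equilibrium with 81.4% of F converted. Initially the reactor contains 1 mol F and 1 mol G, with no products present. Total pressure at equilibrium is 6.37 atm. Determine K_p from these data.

K_p = 4.38 atm^-1

Let X = conversion of F (basis 1 mol F); extent of reaction ξ = X.
At extent ξ: n_F = 1 − X; n_G = 1 − X; n_E = X.
n_T = Σnᵢ = 2 − X.
At X = 0.814: n_F = 0.186, n_G = 0.186, n_E = 0.814, n_T = 1.19.
p_i = (n_i/n_T)·P. K_p = p_E / (p_F p_G) = 4.38 atm^-1.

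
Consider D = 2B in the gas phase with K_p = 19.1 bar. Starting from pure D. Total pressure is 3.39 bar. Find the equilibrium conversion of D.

Let X = conversion of D (basis 1 mol D); extent of reaction ξ = X.
Moles: n_D = 1 − X; n_B = 2X.
Total moles n_T = 1 + X.
Mole fractions y_i = n_i/n_T; K_p = p_B^2 / (p_D) with p_i = y_i·P.
Substituting and setting equal to 19.1 bar gives a polynomial in X; the root in (0,1) is X = 0.765.

X = 0.765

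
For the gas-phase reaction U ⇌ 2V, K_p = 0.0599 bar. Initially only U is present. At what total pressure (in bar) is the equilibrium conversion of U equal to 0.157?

P = 0.593 bar

Basis: 1 mol U initially; let X = conversion of U. Extent ξ = X.
Species balance: n_U = 1 − X; n_V = 2X.
Total moles n_T = 1 + X.
K_p = p_V^2 / (p_U) with p_i = (n_i/n_T)·P.
At X = 0.157: the mole-fraction product g(X) = Π y_i^ν_i = 0.1011. Since K_p = g(X)·P^{1}, P = (K_p/g)^(1/1) = (0.0599/0.1011)^(1/1) = 0.593 bar.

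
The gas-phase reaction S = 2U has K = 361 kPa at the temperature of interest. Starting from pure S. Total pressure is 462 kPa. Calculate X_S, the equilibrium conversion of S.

Basis: 1 mol S initially; let X = conversion of S. Extent ξ = X.
At extent ξ: n_S = 1 − X; n_U = 2X.
Summing: n_T = 1 + X.
y_i = n_i/n_T, p_i = y_i·P. K = p_U^2 / (p_S).
This yields a degree-2 equation in X; solving on (0,1), X = 0.404.

X = 0.404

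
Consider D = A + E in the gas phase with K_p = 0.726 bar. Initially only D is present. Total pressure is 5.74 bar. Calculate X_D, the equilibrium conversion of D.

Let X = conversion of D (basis 1 mol D); extent of reaction ξ = X.
Species balance: n_D = 1 − X; n_A = X; n_E = X.
n_T = Σnᵢ = 1 + X.
With p_i = (n_i/n_T)P, K_p = p_A p_E / (p_D).
This yields a degree-2 equation in X; solving on (0,1), X = 0.335.

X = 0.335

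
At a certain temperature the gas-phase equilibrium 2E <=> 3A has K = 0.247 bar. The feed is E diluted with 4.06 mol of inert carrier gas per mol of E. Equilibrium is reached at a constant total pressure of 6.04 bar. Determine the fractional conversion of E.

Let X = conversion of E (basis 1 mol E); extent of reaction ξ = 0.5X.
Mole table: n_E = 1 − X; n_A = 1.5X; n_I = 4.06 (inert).
Total moles n_T = 5.06 + 0.5X.
Mole fractions y_i = n_i/n_T; K = p_A^3 / (p_E^2) with p_i = y_i·P.
Substituting and setting equal to 0.247 bar gives a polynomial in X; the root in (0,1) is X = 0.311.

X = 0.311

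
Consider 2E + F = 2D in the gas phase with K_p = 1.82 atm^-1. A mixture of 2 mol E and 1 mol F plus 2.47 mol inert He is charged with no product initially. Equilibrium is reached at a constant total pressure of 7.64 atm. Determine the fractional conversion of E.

X = 0.534

Basis: 2 mol E initially; let X = conversion of E. Extent ξ = X.
Species balance: n_E = 2 − 2X; n_F = 1 − X; n_D = 2X; n_I = 2.47 (inert).
n_T = Σnᵢ = 5.47 − X.
Mole fractions y_i = n_i/n_T; K_p = p_D^2 / (p_E^2 p_F) with p_i = y_i·P.
This yields a degree-3 equation in X; solving on (0,1), X = 0.534.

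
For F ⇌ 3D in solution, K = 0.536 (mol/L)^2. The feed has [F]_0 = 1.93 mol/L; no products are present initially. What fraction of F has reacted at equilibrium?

X = 0.165

Let X = conversion of F; extent ξ = 1.93·X mol/L.
Concentrations: [F] = 1.93 − 1.93X; [D] = 5.79X.
K = [D]^3 / ([F]).
Setting equal to 0.536 and solving for X on (0,1) gives X = 0.165.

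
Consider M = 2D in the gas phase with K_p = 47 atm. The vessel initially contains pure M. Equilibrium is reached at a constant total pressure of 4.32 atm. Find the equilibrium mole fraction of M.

y_M = 0.078

Basis: 1 mol M initially; let X = conversion of M. Extent ξ = X.
Species balance: n_M = 1 − X; n_D = 2X.
n_T = Σnᵢ = 1 + X.
Mole fractions y_i = n_i/n_T; K_p = p_D^2 / (p_M) with p_i = y_i·P.
This yields a degree-2 equation in X; solving on (0,1), X = 0.855.
Then n_M = 0.145, n_T = 1.86, so y_M = 0.078.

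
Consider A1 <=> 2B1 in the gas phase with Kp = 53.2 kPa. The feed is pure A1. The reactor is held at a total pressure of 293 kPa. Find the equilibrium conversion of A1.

X = 0.208

Basis: 1 mol A1 initially; let X = conversion of A1. Extent ξ = X.
Species balance: n_A1 = 1 − X; n_B1 = 2X.
n_T = Σnᵢ = 1 + X.
y_i = n_i/n_T, p_i = y_i·P. Kp = p_B1^2 / (p_A1).
Substituting and setting equal to 53.2 kPa gives a polynomial in X; the root in (0,1) is X = 0.208.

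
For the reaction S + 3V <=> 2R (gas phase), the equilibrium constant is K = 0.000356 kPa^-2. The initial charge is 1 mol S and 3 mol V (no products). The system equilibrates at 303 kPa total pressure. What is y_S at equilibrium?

y_S = 0.128

Take 1 mol S as basis and let X be its fractional conversion, so ξ = X.
Species balance: n_S = 1 − X; n_V = 3 − 3X; n_R = 2X.
Summing: n_T = 4 − 2X.
y_i = n_i/n_T, p_i = y_i·P. K = p_R^2 / (p_S p_V^3).
This yields a degree-4 equation in X; solving on (0,1), X = 0.656.
Then n_S = 0.344, n_T = 2.69, so y_S = 0.128.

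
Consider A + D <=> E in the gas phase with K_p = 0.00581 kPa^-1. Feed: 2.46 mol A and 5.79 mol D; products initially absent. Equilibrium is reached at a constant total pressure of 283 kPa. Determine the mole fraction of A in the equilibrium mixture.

Basis: 2.46 mol A initially; let X = conversion of A. Extent ξ = 2.46X.
At extent ξ: n_A = 2.46 − 2.46X; n_D = 5.79 − 2.46X; n_E = 2.46X.
Summing: n_T = 8.25 − 2.46X.
With p_i = (n_i/n_T)P, K_p = p_E / (p_A p_D).
Setting this equal to 0.00581 kPa^-1 and taking the physical root (0 < X < 1) gives X = 0.516.
Then n_A = 1.19, n_T = 6.98, so y_A = 0.171.

y_A = 0.171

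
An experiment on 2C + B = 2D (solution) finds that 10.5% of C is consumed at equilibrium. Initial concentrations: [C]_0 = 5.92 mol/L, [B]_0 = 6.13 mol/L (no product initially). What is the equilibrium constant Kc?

Kc = 0.00237 L/mol

Let X = conversion of C.
Concentrations: [C] = 5.92 − 5.92X; [B] = 6.13 − 2.96X; [D] = 5.92X.
At X = 0.105: [C] = 5.3, [B] = 5.82, [D] = 0.622.
Kc = [D]^2 / ([C]^2 [B]) = 0.00237 L/mol.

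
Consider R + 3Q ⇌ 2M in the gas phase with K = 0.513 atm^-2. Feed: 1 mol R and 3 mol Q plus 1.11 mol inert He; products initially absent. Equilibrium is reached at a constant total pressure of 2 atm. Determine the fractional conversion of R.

X = 0.353

Take 1 mol R as basis and let X be its fractional conversion, so ξ = X.
At extent ξ: n_R = 1 − X; n_Q = 3 − 3X; n_M = 2X; n_I = 1.11 (inert).
n_T = Σnᵢ = 5.11 − 2X.
y_i = n_i/n_T, p_i = y_i·P. K = p_M^2 / (p_R p_Q^3).
Setting this equal to 0.513 atm^-2 and taking the physical root (0 < X < 1) gives X = 0.353.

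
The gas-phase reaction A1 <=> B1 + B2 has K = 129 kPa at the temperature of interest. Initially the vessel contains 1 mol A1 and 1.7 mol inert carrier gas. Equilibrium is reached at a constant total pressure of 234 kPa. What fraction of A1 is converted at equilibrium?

X = 0.723

Let X = conversion of A1 (basis 1 mol A1); extent of reaction ξ = X.
Mole table: n_A1 = 1 − X; n_B1 = X; n_B2 = X; n_I = 1.7 (inert).
n_T = Σnᵢ = 2.7 + X.
With p_i = (n_i/n_T)P, K = p_B1 p_B2 / (p_A1).
This yields a degree-2 equation in X; solving on (0,1), X = 0.723.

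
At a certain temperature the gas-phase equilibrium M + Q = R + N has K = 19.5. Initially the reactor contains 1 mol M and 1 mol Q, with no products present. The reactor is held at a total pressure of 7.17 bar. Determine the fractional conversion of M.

Let X = conversion of M (basis 1 mol M); extent of reaction ξ = X.
Mole table: n_M = 1 − X; n_Q = 1 − X; n_R = X; n_N = X.
n_T stays at 2 (no change in mole number).
y_i = n_i/n_T, p_i = y_i·P. K = p_R p_N / (p_M p_Q).
Substituting and setting equal to 19.5 gives a polynomial in X; the root in (0,1) is X = 0.815.

X = 0.815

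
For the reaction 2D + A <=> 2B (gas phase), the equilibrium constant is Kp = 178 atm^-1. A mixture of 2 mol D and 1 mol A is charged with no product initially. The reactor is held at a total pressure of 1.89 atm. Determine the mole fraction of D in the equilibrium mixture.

y_D = 0.152

Let X = conversion of D (basis 2 mol D); extent of reaction ξ = X.
Moles: n_D = 2 − 2X; n_A = 1 − X; n_B = 2X.
Summing: n_T = 3 − X.
y_i = n_i/n_T, p_i = y_i·P. Kp = p_B^2 / (p_D^2 p_A).
This yields a degree-3 equation in X; solving on (0,1), X = 0.835.
Then n_D = 0.33, n_T = 2.16, so y_D = 0.152.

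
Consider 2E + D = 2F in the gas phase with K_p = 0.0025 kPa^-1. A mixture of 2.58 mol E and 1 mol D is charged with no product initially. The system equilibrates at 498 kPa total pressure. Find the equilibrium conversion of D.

X = 0.418

Let X = conversion of D (basis 1 mol D); extent of reaction ξ = X.
Moles: n_E = 2.58 − 2X; n_D = 1 − X; n_F = 2X.
Total moles n_T = 3.58 − X.
y_i = n_i/n_T, p_i = y_i·P. K_p = p_F^2 / (p_E^2 p_D).
This yields a degree-3 equation in X; solving on (0,1), X = 0.418.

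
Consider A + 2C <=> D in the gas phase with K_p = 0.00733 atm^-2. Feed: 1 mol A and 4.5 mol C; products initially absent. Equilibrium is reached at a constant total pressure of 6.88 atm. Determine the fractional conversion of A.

X = 0.184

Basis: 1 mol A initially; let X = conversion of A. Extent ξ = X.
At extent ξ: n_A = 1 − X; n_C = 4.5 − 2X; n_D = X.
n_T = Σnᵢ = 5.5 − 2X.
With p_i = (n_i/n_T)P, K_p = p_D / (p_A p_C^2).
This yields a degree-3 equation in X; solving on (0,1), X = 0.184.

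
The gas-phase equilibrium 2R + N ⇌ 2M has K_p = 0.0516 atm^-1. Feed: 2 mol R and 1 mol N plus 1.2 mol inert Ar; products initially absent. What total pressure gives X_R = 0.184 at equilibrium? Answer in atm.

Take 2 mol R as basis and let X be its fractional conversion, so ξ = X.
Mole table: n_R = 2 − 2X; n_N = 1 − X; n_M = 2X; n_I = 1.2 (inert).
Summing: n_T = 4.2 − X.
K_p = p_M^2 / (p_R^2 p_N) with p_i = (n_i/n_T)·P.
At X = 0.184: the mole-fraction product g(X) = Π y_i^ν_i = 0.2502. Since K_p = g(X)·P^{-1}, P = (g/K_p)^(1/1) = (0.2502/0.0516)^(1/1) = 4.85 atm.

P = 4.85 atm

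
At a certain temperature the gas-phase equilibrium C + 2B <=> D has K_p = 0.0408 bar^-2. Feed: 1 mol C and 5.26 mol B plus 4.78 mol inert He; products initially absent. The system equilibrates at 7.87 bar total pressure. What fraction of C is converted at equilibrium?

Let X = conversion of C (basis 1 mol C); extent of reaction ξ = X.
Species balance: n_C = 1 − X; n_B = 5.26 − 2X; n_D = X; n_I = 4.78 (inert).
n_T = Σnᵢ = 11 − 2X.
y_i = n_i/n_T, p_i = y_i·P. K_p = p_D / (p_C p_B^2).
Substituting and setting equal to 0.0408 bar^-2 gives a polynomial in X; the root in (0,1) is X = 0.332.

X = 0.332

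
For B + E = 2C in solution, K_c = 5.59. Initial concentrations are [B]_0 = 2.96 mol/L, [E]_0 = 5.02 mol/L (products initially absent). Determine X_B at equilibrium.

Let X = conversion of B; extent ξ = 2.96·X mol/L.
Concentrations: [B] = 2.96 − 2.96X; [E] = 5.02 − 2.96X; [C] = 5.92X.
K_c = [C]^2 / ([B] [E]).
This equals 5.59 at X = 0.678 (the root in 0 < X < 1).

X = 0.678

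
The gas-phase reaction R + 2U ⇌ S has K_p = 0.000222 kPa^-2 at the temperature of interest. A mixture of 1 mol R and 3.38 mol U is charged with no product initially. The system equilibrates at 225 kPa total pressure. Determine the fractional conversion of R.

Take 1 mol R as basis and let X be its fractional conversion, so ξ = X.
Mole table: n_R = 1 − X; n_U = 3.38 − 2X; n_S = X.
n_T = Σnᵢ = 4.38 − 2X.
y_i = n_i/n_T, p_i = y_i·P. K_p = p_S / (p_R p_U^2).
Equating to 0.000222 kPa^-2 and solving on 0 < X < 1: X = 0.819.

X = 0.819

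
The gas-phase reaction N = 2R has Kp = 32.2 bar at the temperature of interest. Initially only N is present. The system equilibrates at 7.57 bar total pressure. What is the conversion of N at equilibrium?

X = 0.718

Basis: 1 mol N initially; let X = conversion of N. Extent ξ = X.
Species balance: n_N = 1 − X; n_R = 2X.
Total moles n_T = 1 + X.
Mole fractions y_i = n_i/n_T; Kp = p_R^2 / (p_N) with p_i = y_i·P.
Equating to 32.2 bar and solving on 0 < X < 1: X = 0.718.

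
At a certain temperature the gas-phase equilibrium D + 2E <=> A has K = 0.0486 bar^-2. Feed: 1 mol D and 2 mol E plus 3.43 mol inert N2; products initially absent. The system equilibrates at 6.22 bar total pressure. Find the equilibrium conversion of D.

Let X = conversion of D (basis 1 mol D); extent of reaction ξ = X.
At extent ξ: n_D = 1 − X; n_E = 2 − 2X; n_A = X; n_I = 3.43 (inert).
Total moles n_T = 6.43 − 2X.
y_i = n_i/n_T, p_i = y_i·P. K = p_A / (p_D p_E^2).
This yields a degree-3 equation in X; solving on (0,1), X = 0.130.

X = 0.130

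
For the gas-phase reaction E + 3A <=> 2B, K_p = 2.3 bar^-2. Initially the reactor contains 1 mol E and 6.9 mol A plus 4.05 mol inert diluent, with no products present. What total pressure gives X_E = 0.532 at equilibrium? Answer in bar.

Take 1 mol E as basis and let X be its fractional conversion, so ξ = X.
Mole table: n_E = 1 − X; n_A = 6.9 − 3X; n_B = 2X; n_I = 4.05 (inert).
Total moles n_T = 11.9 − 2X.
K_p = p_B^2 / (p_E p_A^3) with p_i = (n_i/n_T)·P.
At X = 0.532: the mole-fraction product g(X) = Π y_i^ν_i = 1.921. Since K_p = g(X)·P^{-2}, P = (g/K_p)^(1/2) = (1.921/2.3)^(1/2) = 0.914 bar.

P = 0.914 bar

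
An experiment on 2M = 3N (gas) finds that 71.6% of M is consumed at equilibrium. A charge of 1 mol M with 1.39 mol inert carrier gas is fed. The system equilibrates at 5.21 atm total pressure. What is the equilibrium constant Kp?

Kp = 29.1 atm

Take 1 mol M as basis and let X be its fractional conversion, so ξ = 0.5X.
Mole table: n_M = 1 − X; n_N = 1.5X; n_I = 1.39 (inert).
Total moles n_T = 2.39 + 0.5X.
At X = 0.716: n_M = 0.284, n_N = 1.07, n_T = 2.75.
p_i = (n_i/n_T)·P. Kp = p_N^3 / (p_M^2) = 29.1 atm.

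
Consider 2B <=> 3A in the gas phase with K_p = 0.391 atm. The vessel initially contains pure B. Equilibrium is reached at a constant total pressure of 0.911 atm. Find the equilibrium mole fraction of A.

Take 1 mol B as basis and let X be its fractional conversion, so ξ = 0.5X.
Moles: n_B = 1 − X; n_A = 1.5X.
Total moles n_T = 1 + 0.5X.
Mole fractions y_i = n_i/n_T; K_p = p_A^3 / (p_B^2) with p_i = y_i·P.
This yields a degree-3 equation in X; solving on (0,1), X = 0.385.
Then n_A = 0.578, n_T = 1.19, so y_A = 0.485.

y_A = 0.485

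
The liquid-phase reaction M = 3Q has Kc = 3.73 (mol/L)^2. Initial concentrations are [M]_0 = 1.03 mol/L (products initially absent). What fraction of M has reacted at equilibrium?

Let X = conversion of M; extent ξ = 1.03·X mol/L.
Concentrations: [M] = 1.03 − 1.03X; [Q] = 3.09X.
Kc = [Q]^3 / ([M]).
This equals 3.73 at X = 0.422 (the root in 0 < X < 1).

X = 0.422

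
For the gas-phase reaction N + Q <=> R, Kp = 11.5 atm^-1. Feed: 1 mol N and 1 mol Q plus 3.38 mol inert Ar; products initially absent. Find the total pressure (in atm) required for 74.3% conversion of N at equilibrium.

P = 4.54 atm

Let X = conversion of N (basis 1 mol N); extent of reaction ξ = X.
Moles: n_N = 1 − X; n_Q = 1 − X; n_R = X; n_I = 3.38 (inert).
Total moles n_T = 5.38 − X.
Kp = p_R / (p_N p_Q) with p_i = (n_i/n_T)·P.
At X = 0.743: the mole-fraction product g(X) = Π y_i^ν_i = 52.16. Since Kp = g(X)·P^{-1}, P = (g/Kp)^(1/1) = (52.16/11.5)^(1/1) = 4.54 atm.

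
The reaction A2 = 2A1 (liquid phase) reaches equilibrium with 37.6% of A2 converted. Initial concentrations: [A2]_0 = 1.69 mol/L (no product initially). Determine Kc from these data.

Let X = conversion of A2.
Concentrations: [A2] = 1.69 − 1.69X; [A1] = 3.38X.
At X = 0.376: [A2] = 1.05, [A1] = 1.27.
Kc = [A1]^2 / ([A2]) = 1.53 mol/L.

Kc = 1.53 mol/L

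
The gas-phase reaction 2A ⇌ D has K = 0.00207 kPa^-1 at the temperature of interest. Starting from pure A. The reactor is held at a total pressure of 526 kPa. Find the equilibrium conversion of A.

X = 0.568

Basis: 1 mol A initially; let X = conversion of A. Extent ξ = 0.5X.
At extent ξ: n_A = 1 − X; n_D = 0.5X.
Total moles n_T = 1 − 0.5X.
With p_i = (n_i/n_T)P, K = p_D / (p_A^2).
This yields a degree-2 equation in X; solving on (0,1), X = 0.568.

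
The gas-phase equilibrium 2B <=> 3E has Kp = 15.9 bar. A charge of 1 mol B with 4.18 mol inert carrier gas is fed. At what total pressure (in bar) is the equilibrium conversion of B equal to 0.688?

Basis: 1 mol B initially; let X = conversion of B. Extent ξ = 0.5X.
Moles: n_B = 1 − X; n_E = 1.5X; n_I = 4.18 (inert).
n_T = Σnᵢ = 5.18 + 0.5X.
Kp = p_E^3 / (p_B^2) with p_i = (n_i/n_T)·P.
At X = 0.688: the mole-fraction product g(X) = Π y_i^ν_i = 2.044. Since Kp = g(X)·P^{1}, P = (Kp/g)^(1/1) = (15.9/2.044)^(1/1) = 7.78 bar.

P = 7.78 bar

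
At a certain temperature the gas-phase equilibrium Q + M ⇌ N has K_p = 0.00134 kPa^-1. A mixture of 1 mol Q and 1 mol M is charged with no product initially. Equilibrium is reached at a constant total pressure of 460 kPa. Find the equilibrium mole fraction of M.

y_M = 0.440

Take 1 mol Q as basis and let X be its fractional conversion, so ξ = X.
Moles: n_Q = 1 − X; n_M = 1 − X; n_N = X.
n_T = Σnᵢ = 2 − X.
With p_i = (n_i/n_T)P, K_p = p_N / (p_Q p_M).
Setting this equal to 0.00134 kPa^-1 and taking the physical root (0 < X < 1) gives X = 0.213.
Then n_M = 0.787, n_T = 1.79, so y_M = 0.440.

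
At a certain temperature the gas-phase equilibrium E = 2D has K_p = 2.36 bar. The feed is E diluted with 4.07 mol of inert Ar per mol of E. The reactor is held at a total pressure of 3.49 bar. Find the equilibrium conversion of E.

Let X = conversion of E (basis 1 mol E); extent of reaction ξ = X.
Species balance: n_E = 1 − X; n_D = 2X; n_I = 4.07 (inert).
Total moles n_T = 5.07 + X.
Mole fractions y_i = n_i/n_T; K_p = p_D^2 / (p_E) with p_i = y_i·P.
Substituting and setting equal to 2.36 bar gives a polynomial in X; the root in (0,1) is X = 0.611.

X = 0.611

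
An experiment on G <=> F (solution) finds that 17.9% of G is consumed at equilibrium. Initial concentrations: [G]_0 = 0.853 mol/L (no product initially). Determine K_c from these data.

K_c = 0.218

Let X = conversion of G.
Concentrations: [G] = 0.853 − 0.853X; [F] = 0.853X.
At X = 0.179: [G] = 0.7, [F] = 0.153.
K_c = [F] / ([G]) = 0.218.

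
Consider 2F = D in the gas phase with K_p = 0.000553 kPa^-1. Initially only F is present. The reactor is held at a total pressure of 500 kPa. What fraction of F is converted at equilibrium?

Take 1 mol F as basis and let X be its fractional conversion, so ξ = 0.5X.
Moles: n_F = 1 − X; n_D = 0.5X.
Summing: n_T = 1 − 0.5X.
Mole fractions y_i = n_i/n_T; K_p = p_D / (p_F^2) with p_i = y_i·P.
This yields a degree-2 equation in X; solving on (0,1), X = 0.311.

X = 0.311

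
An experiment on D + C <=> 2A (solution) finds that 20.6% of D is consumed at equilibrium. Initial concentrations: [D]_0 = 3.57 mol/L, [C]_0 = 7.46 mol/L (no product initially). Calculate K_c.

Let X = conversion of D.
Concentrations: [D] = 3.57 − 3.57X; [C] = 7.46 − 3.57X; [A] = 7.14X.
At X = 0.206: [D] = 2.83, [C] = 6.72, [A] = 1.47.
K_c = [A]^2 / ([D] [C]) = 0.113.

K_c = 0.113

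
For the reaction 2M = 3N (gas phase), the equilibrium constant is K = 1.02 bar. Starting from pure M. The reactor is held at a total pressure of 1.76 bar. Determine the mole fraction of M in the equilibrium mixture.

Take 1 mol M as basis and let X be its fractional conversion, so ξ = 0.5X.
Mole table: n_M = 1 − X; n_N = 1.5X.
Total moles n_T = 1 + 0.5X.
Mole fractions y_i = n_i/n_T; K = p_N^3 / (p_M^2) with p_i = y_i·P.
Substituting and setting equal to 1.02 bar gives a polynomial in X; the root in (0,1) is X = 0.414.
Then n_M = 0.586, n_T = 1.21, so y_M = 0.485.

y_M = 0.485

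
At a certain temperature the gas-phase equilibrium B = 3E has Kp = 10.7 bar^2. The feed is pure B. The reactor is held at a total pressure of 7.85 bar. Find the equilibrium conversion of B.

X = 0.218

Let X = conversion of B (basis 1 mol B); extent of reaction ξ = X.
Mole table: n_B = 1 − X; n_E = 3X.
Total moles n_T = 1 + 2X.
Mole fractions y_i = n_i/n_T; Kp = p_E^3 / (p_B) with p_i = y_i·P.
Equating to 10.7 bar^2 and solving on 0 < X < 1: X = 0.218.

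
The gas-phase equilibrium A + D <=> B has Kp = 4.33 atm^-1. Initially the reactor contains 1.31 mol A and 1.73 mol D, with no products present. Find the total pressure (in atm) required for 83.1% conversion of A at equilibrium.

Let X = conversion of A (basis 1.31 mol A); extent of reaction ξ = 1.31X.
At extent ξ: n_A = 1.31 − 1.31X; n_D = 1.73 − 1.31X; n_B = 1.31X.
Total moles n_T = 3.04 − 1.31X.
Kp = p_B / (p_A p_D) with p_i = (n_i/n_T)·P.
At X = 0.831: the mole-fraction product g(X) = Π y_i^ν_i = 14.96. Since Kp = g(X)·P^{-1}, P = (g/Kp)^(1/1) = (14.96/4.33)^(1/1) = 3.46 atm.

P = 3.46 atm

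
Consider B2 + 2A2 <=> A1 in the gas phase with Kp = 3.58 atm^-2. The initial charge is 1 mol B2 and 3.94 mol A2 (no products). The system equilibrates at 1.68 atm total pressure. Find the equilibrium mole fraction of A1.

Basis: 1 mol B2 initially; let X = conversion of B2. Extent ξ = X.
Species balance: n_B2 = 1 − X; n_A2 = 3.94 − 2X; n_A1 = X.
n_T = Σnᵢ = 4.94 − 2X.
y_i = n_i/n_T, p_i = y_i·P. Kp = p_A1 / (p_B2 p_A2^2).
Equating to 3.58 atm^-2 and solving on 0 < X < 1: X = 0.830.
Then n_A1 = 0.83, n_T = 3.28, so y_A1 = 0.253.

y_A1 = 0.253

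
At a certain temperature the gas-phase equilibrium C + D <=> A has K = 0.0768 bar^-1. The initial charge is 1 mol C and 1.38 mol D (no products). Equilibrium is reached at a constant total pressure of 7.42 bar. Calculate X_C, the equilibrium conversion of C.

Basis: 1 mol C initially; let X = conversion of C. Extent ξ = X.
Species balance: n_C = 1 − X; n_D = 1.38 − X; n_A = X.
Summing: n_T = 2.38 − X.
y_i = n_i/n_T, p_i = y_i·P. K = p_A / (p_C p_D).
Substituting and setting equal to 0.0768 bar^-1 gives a polynomial in X; the root in (0,1) is X = 0.233.

X = 0.233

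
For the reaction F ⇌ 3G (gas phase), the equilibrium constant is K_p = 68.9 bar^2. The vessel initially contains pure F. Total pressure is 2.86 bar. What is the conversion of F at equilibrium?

X = 0.772

Basis: 1 mol F initially; let X = conversion of F. Extent ξ = X.
At extent ξ: n_F = 1 − X; n_G = 3X.
Summing: n_T = 1 + 2X.
Mole fractions y_i = n_i/n_T; K_p = p_G^3 / (p_F) with p_i = y_i·P.
Equating to 68.9 bar^2 and solving on 0 < X < 1: X = 0.772.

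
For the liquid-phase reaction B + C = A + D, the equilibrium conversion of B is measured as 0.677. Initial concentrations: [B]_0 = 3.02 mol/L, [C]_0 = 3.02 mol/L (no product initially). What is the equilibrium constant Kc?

Let X = conversion of B.
Concentrations: [B] = 3.02 − 3.02X; [C] = 3.02 − 3.02X; [A] = 3.02X; [D] = 3.02X.
At X = 0.677: [B] = 0.975, [C] = 0.975, [A] = 2.04, [D] = 2.04.
Kc = [A] [D] / ([B] [C]) = 4.39.

Kc = 4.39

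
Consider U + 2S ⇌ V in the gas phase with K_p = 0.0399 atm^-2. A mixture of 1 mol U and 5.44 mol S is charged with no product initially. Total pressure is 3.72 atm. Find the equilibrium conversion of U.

Let X = conversion of U (basis 1 mol U); extent of reaction ξ = X.
At extent ξ: n_U = 1 − X; n_S = 5.44 − 2X; n_V = X.
Summing: n_T = 6.44 − 2X.
Mole fractions y_i = n_i/n_T; K_p = p_V / (p_U p_S^2) with p_i = y_i·P.
This yields a degree-3 equation in X; solving on (0,1), X = 0.276.

X = 0.276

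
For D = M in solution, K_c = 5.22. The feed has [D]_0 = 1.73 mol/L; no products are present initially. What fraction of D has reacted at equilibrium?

Let X = conversion of D; extent ξ = 1.73·X mol/L.
Concentrations: [D] = 1.73 − 1.73X; [M] = 1.73X.
K_c = [M] / ([D]).
This equals 5.22 at X = 0.839 (the root in 0 < X < 1).

X = 0.839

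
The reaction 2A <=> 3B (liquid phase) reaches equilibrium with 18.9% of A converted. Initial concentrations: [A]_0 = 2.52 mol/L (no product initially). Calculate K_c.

Let X = conversion of A.
Concentrations: [A] = 2.52 − 2.52X; [B] = 3.78X.
At X = 0.189: [A] = 2.04, [B] = 0.714.
K_c = [B]^3 / ([A]^2) = 0.0873 mol/L.

K_c = 0.0873 mol/L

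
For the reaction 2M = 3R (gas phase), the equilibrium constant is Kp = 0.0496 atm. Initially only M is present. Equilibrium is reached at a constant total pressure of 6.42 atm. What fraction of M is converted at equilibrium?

X = 0.123

Take 1 mol M as basis and let X be its fractional conversion, so ξ = 0.5X.
Moles: n_M = 1 − X; n_R = 1.5X.
Total moles n_T = 1 + 0.5X.
With p_i = (n_i/n_T)P, Kp = p_R^3 / (p_M^2).
Setting this equal to 0.0496 atm and taking the physical root (0 < X < 1) gives X = 0.123.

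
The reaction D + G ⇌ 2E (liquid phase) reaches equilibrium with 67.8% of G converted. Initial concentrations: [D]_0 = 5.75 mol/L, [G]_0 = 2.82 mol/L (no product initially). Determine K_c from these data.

K_c = 4.2

Let X = conversion of G.
Concentrations: [D] = 5.75 − 2.82X; [G] = 2.82 − 2.82X; [E] = 5.64X.
At X = 0.678: [D] = 3.84, [G] = 0.908, [E] = 3.82.
K_c = [E]^2 / ([D] [G]) = 4.2.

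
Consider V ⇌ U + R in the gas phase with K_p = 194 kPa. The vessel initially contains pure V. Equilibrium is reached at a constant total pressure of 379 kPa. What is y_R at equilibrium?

Take 1 mol V as basis and let X be its fractional conversion, so ξ = X.
At extent ξ: n_V = 1 − X; n_U = X; n_R = X.
Summing: n_T = 1 + X.
With p_i = (n_i/n_T)P, K_p = p_U p_R / (p_V).
This yields a degree-2 equation in X; solving on (0,1), X = 0.582.
Then n_R = 0.582, n_T = 1.58, so y_R = 0.368.

y_R = 0.368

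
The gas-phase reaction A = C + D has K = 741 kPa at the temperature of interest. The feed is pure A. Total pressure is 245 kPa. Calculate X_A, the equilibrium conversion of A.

Let X = conversion of A (basis 1 mol A); extent of reaction ξ = X.
Mole table: n_A = 1 − X; n_C = X; n_D = X.
Summing: n_T = 1 + X.
y_i = n_i/n_T, p_i = y_i·P. K = p_C p_D / (p_A).
Equating to 741 kPa and solving on 0 < X < 1: X = 0.867.

X = 0.867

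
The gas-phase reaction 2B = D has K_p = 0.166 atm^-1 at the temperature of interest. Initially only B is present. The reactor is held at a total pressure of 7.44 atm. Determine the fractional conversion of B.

Take 1 mol B as basis and let X be its fractional conversion, so ξ = 0.5X.
Mole table: n_B = 1 − X; n_D = 0.5X.
n_T = Σnᵢ = 1 − 0.5X.
With p_i = (n_i/n_T)P, K_p = p_D / (p_B^2).
This yields a degree-2 equation in X; solving on (0,1), X = 0.590.

X = 0.590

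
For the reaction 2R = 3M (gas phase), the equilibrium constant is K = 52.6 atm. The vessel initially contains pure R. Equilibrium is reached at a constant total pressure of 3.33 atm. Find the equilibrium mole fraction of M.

y_M = 0.815

Take 1 mol R as basis and let X be its fractional conversion, so ξ = 0.5X.
Mole table: n_R = 1 − X; n_M = 1.5X.
Total moles n_T = 1 + 0.5X.
With p_i = (n_i/n_T)P, K = p_M^3 / (p_R^2).
This yields a degree-3 equation in X; solving on (0,1), X = 0.746.
Then n_M = 1.12, n_T = 1.37, so y_M = 0.815.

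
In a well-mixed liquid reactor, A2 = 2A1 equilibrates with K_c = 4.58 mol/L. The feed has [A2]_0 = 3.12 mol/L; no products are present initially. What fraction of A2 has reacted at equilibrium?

Let X = conversion of A2; extent ξ = 3.12·X mol/L.
Concentrations: [A2] = 3.12 − 3.12X; [A1] = 6.24X.
K_c = [A1]^2 / ([A2]).
This equals 4.58 at X = 0.449 (the root in 0 < X < 1).

X = 0.449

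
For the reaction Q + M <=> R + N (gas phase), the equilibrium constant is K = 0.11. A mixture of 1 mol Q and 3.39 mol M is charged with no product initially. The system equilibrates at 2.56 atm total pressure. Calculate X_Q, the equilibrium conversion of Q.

X = 0.431

Basis: 1 mol Q initially; let X = conversion of Q. Extent ξ = X.
Moles: n_Q = 1 − X; n_M = 3.39 − X; n_R = X; n_N = X.
Since Δν = 0, n_T = 4.39 throughout.
With p_i = (n_i/n_T)P, K = p_R p_N / (p_Q p_M).
This yields a degree-2 equation in X; solving on (0,1), X = 0.431.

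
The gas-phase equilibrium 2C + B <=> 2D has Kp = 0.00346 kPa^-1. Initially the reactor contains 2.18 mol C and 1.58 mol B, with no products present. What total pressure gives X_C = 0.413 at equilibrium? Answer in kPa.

P = 419 kPa

Basis: 2.18 mol C initially; let X = conversion of C. Extent ξ = 1.09X.
Mole table: n_C = 2.18 − 2.18X; n_B = 1.58 − 1.09X; n_D = 2.18X.
n_T = Σnᵢ = 3.76 − 1.09X.
Kp = p_D^2 / (p_C^2 p_B) with p_i = (n_i/n_T)·P.
At X = 0.413: the mole-fraction product g(X) = Π y_i^ν_i = 1.45. Since Kp = g(X)·P^{-1}, P = (g/Kp)^(1/1) = (1.45/0.00346)^(1/1) = 419 kPa.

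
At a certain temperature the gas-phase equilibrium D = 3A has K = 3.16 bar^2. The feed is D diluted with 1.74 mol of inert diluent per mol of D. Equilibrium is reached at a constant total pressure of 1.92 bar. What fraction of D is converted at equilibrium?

Take 1 mol D as basis and let X be its fractional conversion, so ξ = X.
Moles: n_D = 1 − X; n_A = 3X; n_I = 1.74 (inert).
n_T = Σnᵢ = 2.74 + 2X.
y_i = n_i/n_T, p_i = y_i·P. K = p_A^3 / (p_D).
This yields a degree-3 equation in X; solving on (0,1), X = 0.586.

X = 0.586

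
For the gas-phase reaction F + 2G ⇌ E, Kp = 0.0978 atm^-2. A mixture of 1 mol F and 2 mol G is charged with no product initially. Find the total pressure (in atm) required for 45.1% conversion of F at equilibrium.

P = 5.54 atm

Let X = conversion of F (basis 1 mol F); extent of reaction ξ = X.
Species balance: n_F = 1 − X; n_G = 2 − 2X; n_E = X.
n_T = Σnᵢ = 3 − 2X.
Kp = p_E / (p_F p_G^2) with p_i = (n_i/n_T)·P.
At X = 0.451: the mole-fraction product g(X) = Π y_i^ν_i = 2.999. Since Kp = g(X)·P^{-2}, P = (g/Kp)^(1/2) = (2.999/0.0978)^(1/2) = 5.54 atm.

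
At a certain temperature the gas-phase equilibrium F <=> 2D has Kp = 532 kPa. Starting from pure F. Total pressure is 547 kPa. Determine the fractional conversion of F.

X = 0.442

Let X = conversion of F (basis 1 mol F); extent of reaction ξ = X.
Mole table: n_F = 1 − X; n_D = 2X.
Total moles n_T = 1 + X.
y_i = n_i/n_T, p_i = y_i·P. Kp = p_D^2 / (p_F).
Setting this equal to 532 kPa and taking the physical root (0 < X < 1) gives X = 0.442.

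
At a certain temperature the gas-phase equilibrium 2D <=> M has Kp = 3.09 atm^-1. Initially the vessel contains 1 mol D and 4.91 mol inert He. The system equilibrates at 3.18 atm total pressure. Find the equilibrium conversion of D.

X = 0.590

Basis: 1 mol D initially; let X = conversion of D. Extent ξ = 0.5X.
Moles: n_D = 1 − X; n_M = 0.5X; n_I = 4.91 (inert).
Total moles n_T = 5.91 − 0.5X.
y_i = n_i/n_T, p_i = y_i·P. Kp = p_M / (p_D^2).
Equating to 3.09 atm^-1 and solving on 0 < X < 1: X = 0.590.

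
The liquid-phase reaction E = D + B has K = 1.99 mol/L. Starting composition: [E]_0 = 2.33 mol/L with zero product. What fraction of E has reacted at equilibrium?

Let X = conversion of E; extent ξ = 2.33·X mol/L.
Concentrations: [E] = 2.33 − 2.33X; [D] = 2.33X; [B] = 2.33X.
K = [D] [B] / ([E]).
Setting equal to 1.99 and solving for X on (0,1) gives X = 0.591.

X = 0.591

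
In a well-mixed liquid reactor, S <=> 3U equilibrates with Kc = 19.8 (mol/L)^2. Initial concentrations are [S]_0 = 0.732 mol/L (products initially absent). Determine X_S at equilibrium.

Let X = conversion of S; extent ξ = 0.732·X mol/L.
Concentrations: [S] = 0.732 − 0.732X; [U] = 2.2X.
Kc = [U]^3 / ([S]).
This equals 19.8 at X = 0.723 (the root in 0 < X < 1).

X = 0.723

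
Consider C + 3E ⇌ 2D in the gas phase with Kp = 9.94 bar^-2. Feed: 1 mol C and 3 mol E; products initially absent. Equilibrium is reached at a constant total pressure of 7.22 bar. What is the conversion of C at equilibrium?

X = 0.819

Take 1 mol C as basis and let X be its fractional conversion, so ξ = X.
Mole table: n_C = 1 − X; n_E = 3 − 3X; n_D = 2X.
Summing: n_T = 4 − 2X.
Mole fractions y_i = n_i/n_T; Kp = p_D^2 / (p_C p_E^3) with p_i = y_i·P.
Equating to 9.94 bar^-2 and solving on 0 < X < 1: X = 0.819.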